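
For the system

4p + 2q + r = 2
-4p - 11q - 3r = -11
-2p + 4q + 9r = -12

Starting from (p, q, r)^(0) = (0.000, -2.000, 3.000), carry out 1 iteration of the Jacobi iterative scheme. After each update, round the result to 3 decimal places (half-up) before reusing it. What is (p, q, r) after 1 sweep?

Iteration 1:
  p = (2 - (2)·-2.000 - (1)·3.000) / (4) = 0.750
  q = (-11 - (-4)·0.000 - (-3)·3.000) / (-11) = 0.182
  r = (-12 - (-2)·0.000 - (4)·-2.000) / (9) = -0.444

(0.750, 0.182, -0.444)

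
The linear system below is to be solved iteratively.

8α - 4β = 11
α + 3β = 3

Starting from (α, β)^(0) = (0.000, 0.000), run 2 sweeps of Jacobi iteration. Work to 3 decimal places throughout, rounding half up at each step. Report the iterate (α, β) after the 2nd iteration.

Iteration 1:
  α = (11 - (-4)·0.000) / (8) = 1.375
  β = (3 - (1)·0.000) / (3) = 1.000
Iteration 2:
  α = (11 - (-4)·1.000) / (8) = 1.875
  β = (3 - (1)·1.375) / (3) = 0.542

(1.875, 0.542)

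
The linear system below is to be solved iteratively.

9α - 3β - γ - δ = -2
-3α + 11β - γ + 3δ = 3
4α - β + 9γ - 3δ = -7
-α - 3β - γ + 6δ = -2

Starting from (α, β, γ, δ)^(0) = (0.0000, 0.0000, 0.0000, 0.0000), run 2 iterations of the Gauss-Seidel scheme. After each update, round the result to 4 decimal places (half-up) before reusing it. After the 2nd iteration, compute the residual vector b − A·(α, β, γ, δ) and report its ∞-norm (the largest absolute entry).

0.0746

Iteration 1:
  α = (-2 - (-3)·0.0000 - (-1)·0.0000 - (-1)·0.0000) / (9) = -0.2222
  β = (3 - (-3)·-0.2222 - (-1)·0.0000 - (3)·0.0000) / (11) = 0.2121
  γ = (-7 - (4)·-0.2222 - (-1)·0.2121 - (-3)·0.0000) / (9) = -0.6555
  δ = (-2 - (-1)·-0.2222 - (-3)·0.2121 - (-1)·-0.6555) / (6) = -0.3736
Iteration 2:
  α = (-2 - (-3)·0.2121 - (-1)·-0.6555 - (-1)·-0.3736) / (9) = -0.2659
  β = (3 - (-3)·-0.2659 - (-1)·-0.6555 - (3)·-0.3736) / (11) = 0.2425
  γ = (-7 - (4)·-0.2659 - (-1)·0.2425 - (-3)·-0.3736) / (9) = -0.7572
  δ = (-2 - (-1)·-0.2659 - (-3)·0.2425 - (-1)·-0.7572) / (6) = -0.3826
Residual b − A·x = (-0.0192, -0.0746, -0.0269, 0.0000); ∞-norm = 0.0746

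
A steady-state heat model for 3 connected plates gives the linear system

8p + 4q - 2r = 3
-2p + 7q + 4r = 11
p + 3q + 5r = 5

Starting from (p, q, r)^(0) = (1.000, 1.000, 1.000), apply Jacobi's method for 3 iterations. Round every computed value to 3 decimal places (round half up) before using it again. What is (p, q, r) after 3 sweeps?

Iteration 1:
  p = (3 - (4)·1.000 - (-2)·1.000) / (8) = 0.125
  q = (11 - (-2)·1.000 - (4)·1.000) / (7) = 1.286
  r = (5 - (1)·1.000 - (3)·1.000) / (5) = 0.200
Iteration 2:
  p = (3 - (4)·1.286 - (-2)·0.200) / (8) = -0.218
  q = (11 - (-2)·0.125 - (4)·0.200) / (7) = 1.493
  r = (5 - (1)·0.125 - (3)·1.286) / (5) = 0.203
Iteration 3:
  p = (3 - (4)·1.493 - (-2)·0.203) / (8) = -0.321
  q = (11 - (-2)·-0.218 - (4)·0.203) / (7) = 1.393
  r = (5 - (1)·-0.218 - (3)·1.493) / (5) = 0.148

(-0.321, 1.393, 0.148)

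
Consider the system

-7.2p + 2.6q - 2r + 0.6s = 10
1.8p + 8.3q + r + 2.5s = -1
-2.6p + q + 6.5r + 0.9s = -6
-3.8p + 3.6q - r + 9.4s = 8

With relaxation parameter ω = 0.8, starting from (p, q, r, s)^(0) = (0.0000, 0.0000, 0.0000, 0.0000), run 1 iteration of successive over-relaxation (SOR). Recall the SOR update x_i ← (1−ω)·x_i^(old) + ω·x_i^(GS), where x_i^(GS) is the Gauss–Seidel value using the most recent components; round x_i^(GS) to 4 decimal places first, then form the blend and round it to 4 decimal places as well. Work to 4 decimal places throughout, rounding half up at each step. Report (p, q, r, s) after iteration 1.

Iteration 1:
  p: GS value = (10 - (2.6)·0.0000 - (-2)·0.0000 - (0.6)·0.0000) / (-7.2) = -1.3889;  p ← (1−ω)·0.0000 + ω·-1.3889 = -1.1111
  q: GS value = (-1 - (1.8)·-1.1111 - (1)·0.0000 - (2.5)·0.0000) / (8.3) = 0.1205;  q ← (1−ω)·0.0000 + ω·0.1205 = 0.0964
  r: GS value = (-6 - (-2.6)·-1.1111 - (1)·0.0964 - (0.9)·0.0000) / (6.5) = -1.3823;  r ← (1−ω)·0.0000 + ω·-1.3823 = -1.1058
  s: GS value = (8 - (-3.8)·-1.1111 - (3.6)·0.0964 - (-1)·-1.1058) / (9.4) = 0.2473;  s ← (1−ω)·0.0000 + ω·0.2473 = 0.1978

(-1.1111, 0.0964, -1.1058, 0.1978)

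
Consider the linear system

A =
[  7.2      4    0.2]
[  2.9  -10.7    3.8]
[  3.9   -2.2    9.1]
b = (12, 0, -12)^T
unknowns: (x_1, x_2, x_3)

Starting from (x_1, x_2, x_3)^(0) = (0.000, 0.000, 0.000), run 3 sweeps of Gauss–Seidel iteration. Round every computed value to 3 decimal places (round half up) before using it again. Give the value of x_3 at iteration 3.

Iteration 1:
  x_1 = (12 - (4)·0.000 - (0.2)·0.000) / (7.2) = 1.667
  x_2 = (0 - (2.9)·1.667 - (3.8)·0.000) / (-10.7) = 0.452
  x_3 = (-12 - (3.9)·1.667 - (-2.2)·0.452) / (9.1) = -1.924
Iteration 2:
  x_1 = (12 - (4)·0.452 - (0.2)·-1.924) / (7.2) = 1.469
  x_2 = (0 - (2.9)·1.469 - (3.8)·-1.924) / (-10.7) = -0.285
  x_3 = (-12 - (3.9)·1.469 - (-2.2)·-0.285) / (9.1) = -2.017
Iteration 3:
  x_1 = (12 - (4)·-0.285 - (0.2)·-2.017) / (7.2) = 1.881
  x_2 = (0 - (2.9)·1.881 - (3.8)·-2.017) / (-10.7) = -0.207
  x_3 = (-12 - (3.9)·1.881 - (-2.2)·-0.207) / (9.1) = -2.175

-2.175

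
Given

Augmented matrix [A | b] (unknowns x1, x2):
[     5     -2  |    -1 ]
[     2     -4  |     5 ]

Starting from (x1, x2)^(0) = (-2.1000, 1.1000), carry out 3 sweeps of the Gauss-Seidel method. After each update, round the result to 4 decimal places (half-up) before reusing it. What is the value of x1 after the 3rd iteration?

Iteration 1:
  x1 = (-1 - (-2)·1.1000) / (5) = 0.2400
  x2 = (5 - (2)·0.2400) / (-4) = -1.1300
Iteration 2:
  x1 = (-1 - (-2)·-1.1300) / (5) = -0.6520
  x2 = (5 - (2)·-0.6520) / (-4) = -1.5760
Iteration 3:
  x1 = (-1 - (-2)·-1.5760) / (5) = -0.8304
  x2 = (5 - (2)·-0.8304) / (-4) = -1.6652

-0.8304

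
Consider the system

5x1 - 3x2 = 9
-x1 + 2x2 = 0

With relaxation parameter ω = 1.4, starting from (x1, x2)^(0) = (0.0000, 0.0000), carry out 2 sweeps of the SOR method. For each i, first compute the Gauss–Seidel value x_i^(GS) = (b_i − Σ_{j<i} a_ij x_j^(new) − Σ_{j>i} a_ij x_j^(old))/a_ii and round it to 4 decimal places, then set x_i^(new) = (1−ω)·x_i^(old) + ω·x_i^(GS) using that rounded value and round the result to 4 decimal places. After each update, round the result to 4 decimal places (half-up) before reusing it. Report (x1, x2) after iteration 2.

(2.9938, 1.3901)

Iteration 1:
  x1: GS value = (9 - (-3)·0.0000) / (5) = 1.8000;  x1 ← (1−ω)·0.0000 + ω·1.8000 = 2.5200
  x2: GS value = (0 - (-1)·2.5200) / (2) = 1.2600;  x2 ← (1−ω)·0.0000 + ω·1.2600 = 1.7640
Iteration 2:
  x1: GS value = (9 - (-3)·1.7640) / (5) = 2.8584;  x1 ← (1−ω)·2.5200 + ω·2.8584 = 2.9938
  x2: GS value = (0 - (-1)·2.9938) / (2) = 1.4969;  x2 ← (1−ω)·1.7640 + ω·1.4969 = 1.3901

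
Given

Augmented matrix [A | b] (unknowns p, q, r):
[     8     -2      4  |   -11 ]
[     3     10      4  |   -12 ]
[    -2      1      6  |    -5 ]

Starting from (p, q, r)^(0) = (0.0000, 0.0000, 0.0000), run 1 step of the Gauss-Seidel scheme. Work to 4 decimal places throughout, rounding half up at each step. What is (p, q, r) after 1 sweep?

(-1.3750, -0.7875, -1.1604)

Iteration 1:
  p = (-11 - (-2)·0.0000 - (4)·0.0000) / (8) = -1.3750
  q = (-12 - (3)·-1.3750 - (4)·0.0000) / (10) = -0.7875
  r = (-5 - (-2)·-1.3750 - (1)·-0.7875) / (6) = -1.1604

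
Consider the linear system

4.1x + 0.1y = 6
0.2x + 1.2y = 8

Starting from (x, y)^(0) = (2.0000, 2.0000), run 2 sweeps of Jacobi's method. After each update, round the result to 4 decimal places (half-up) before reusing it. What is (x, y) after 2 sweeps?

Iteration 1:
  x = (6 - (0.1)·2.0000) / (4.1) = 1.4146
  y = (8 - (0.2)·2.0000) / (1.2) = 6.3333
Iteration 2:
  x = (6 - (0.1)·6.3333) / (4.1) = 1.3089
  y = (8 - (0.2)·1.4146) / (1.2) = 6.4309

(1.3089, 6.4309)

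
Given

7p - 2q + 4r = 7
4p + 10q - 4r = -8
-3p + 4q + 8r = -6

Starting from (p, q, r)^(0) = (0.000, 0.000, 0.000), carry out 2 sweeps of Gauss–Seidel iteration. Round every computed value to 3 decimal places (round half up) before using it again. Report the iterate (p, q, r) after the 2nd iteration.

Iteration 1:
  p = (7 - (-2)·0.000 - (4)·0.000) / (7) = 1.000
  q = (-8 - (4)·1.000 - (-4)·0.000) / (10) = -1.200
  r = (-6 - (-3)·1.000 - (4)·-1.200) / (8) = 0.225
Iteration 2:
  p = (7 - (-2)·-1.200 - (4)·0.225) / (7) = 0.529
  q = (-8 - (4)·0.529 - (-4)·0.225) / (10) = -0.922
  r = (-6 - (-3)·0.529 - (4)·-0.922) / (8) = -0.091

(0.529, -0.922, -0.091)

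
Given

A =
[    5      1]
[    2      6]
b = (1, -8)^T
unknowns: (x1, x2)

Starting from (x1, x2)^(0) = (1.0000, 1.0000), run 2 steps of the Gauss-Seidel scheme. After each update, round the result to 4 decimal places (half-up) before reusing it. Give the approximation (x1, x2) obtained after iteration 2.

Iteration 1:
  x1 = (1 - (1)·1.0000) / (5) = 0.0000
  x2 = (-8 - (2)·0.0000) / (6) = -1.3333
Iteration 2:
  x1 = (1 - (1)·-1.3333) / (5) = 0.4667
  x2 = (-8 - (2)·0.4667) / (6) = -1.4889

(0.4667, -1.4889)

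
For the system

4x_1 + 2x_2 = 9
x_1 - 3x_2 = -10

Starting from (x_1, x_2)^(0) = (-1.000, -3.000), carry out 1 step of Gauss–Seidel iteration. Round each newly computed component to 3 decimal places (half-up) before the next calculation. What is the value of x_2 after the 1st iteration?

Iteration 1:
  x_1 = (9 - (2)·-3.000) / (4) = 3.750
  x_2 = (-10 - (1)·3.750) / (-3) = 4.583

4.583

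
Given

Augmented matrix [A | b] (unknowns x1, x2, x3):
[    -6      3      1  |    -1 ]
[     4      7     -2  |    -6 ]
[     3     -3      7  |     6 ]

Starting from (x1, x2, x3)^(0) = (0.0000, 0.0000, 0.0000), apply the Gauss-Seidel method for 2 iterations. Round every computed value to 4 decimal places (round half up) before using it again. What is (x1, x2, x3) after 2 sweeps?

(-0.2466, -0.6084, 0.7021)

Iteration 1:
  x1 = (-1 - (3)·0.0000 - (1)·0.0000) / (-6) = 0.1667
  x2 = (-6 - (4)·0.1667 - (-2)·0.0000) / (7) = -0.9524
  x3 = (6 - (3)·0.1667 - (-3)·-0.9524) / (7) = 0.3775
Iteration 2:
  x1 = (-1 - (3)·-0.9524 - (1)·0.3775) / (-6) = -0.2466
  x2 = (-6 - (4)·-0.2466 - (-2)·0.3775) / (7) = -0.6084
  x3 = (6 - (3)·-0.2466 - (-3)·-0.6084) / (7) = 0.7021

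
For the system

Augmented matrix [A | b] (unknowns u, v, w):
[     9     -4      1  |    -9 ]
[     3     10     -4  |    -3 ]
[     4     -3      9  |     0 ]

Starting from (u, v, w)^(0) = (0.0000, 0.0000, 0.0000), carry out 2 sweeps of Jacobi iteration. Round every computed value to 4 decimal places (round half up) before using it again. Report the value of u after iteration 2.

Iteration 1:
  u = (-9 - (-4)·0.0000 - (1)·0.0000) / (9) = -1.0000
  v = (-3 - (3)·0.0000 - (-4)·0.0000) / (10) = -0.3000
  w = (0 - (4)·0.0000 - (-3)·0.0000) / (9) = 0.0000
Iteration 2:
  u = (-9 - (-4)·-0.3000 - (1)·0.0000) / (9) = -1.1333
  v = (-3 - (3)·-1.0000 - (-4)·0.0000) / (10) = 0.0000
  w = (0 - (4)·-1.0000 - (-3)·-0.3000) / (9) = 0.3444

-1.1333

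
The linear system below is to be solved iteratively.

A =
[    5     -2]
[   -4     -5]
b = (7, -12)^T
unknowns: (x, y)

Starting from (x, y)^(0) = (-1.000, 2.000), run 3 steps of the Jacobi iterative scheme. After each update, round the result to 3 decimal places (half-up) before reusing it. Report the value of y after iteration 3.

Iteration 1:
  x = (7 - (-2)·2.000) / (5) = 2.200
  y = (-12 - (-4)·-1.000) / (-5) = 3.200
Iteration 2:
  x = (7 - (-2)·3.200) / (5) = 2.680
  y = (-12 - (-4)·2.200) / (-5) = 0.640
Iteration 3:
  x = (7 - (-2)·0.640) / (5) = 1.656
  y = (-12 - (-4)·2.680) / (-5) = 0.256

0.256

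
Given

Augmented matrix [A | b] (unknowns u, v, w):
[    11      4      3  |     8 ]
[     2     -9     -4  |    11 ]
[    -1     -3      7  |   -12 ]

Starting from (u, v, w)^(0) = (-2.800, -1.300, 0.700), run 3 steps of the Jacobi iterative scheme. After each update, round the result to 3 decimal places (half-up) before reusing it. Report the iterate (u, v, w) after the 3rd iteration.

Iteration 1:
  u = (8 - (4)·-1.300 - (3)·0.700) / (11) = 1.009
  v = (11 - (2)·-2.800 - (-4)·0.700) / (-9) = -2.156
  w = (-12 - (-1)·-2.800 - (-3)·-1.300) / (7) = -2.671
Iteration 2:
  u = (8 - (4)·-2.156 - (3)·-2.671) / (11) = 2.240
  v = (11 - (2)·1.009 - (-4)·-2.671) / (-9) = 0.189
  w = (-12 - (-1)·1.009 - (-3)·-2.156) / (7) = -2.494
Iteration 3:
  u = (8 - (4)·0.189 - (3)·-2.494) / (11) = 1.339
  v = (11 - (2)·2.240 - (-4)·-2.494) / (-9) = 0.384
  w = (-12 - (-1)·2.240 - (-3)·0.189) / (7) = -1.313

(1.339, 0.384, -1.313)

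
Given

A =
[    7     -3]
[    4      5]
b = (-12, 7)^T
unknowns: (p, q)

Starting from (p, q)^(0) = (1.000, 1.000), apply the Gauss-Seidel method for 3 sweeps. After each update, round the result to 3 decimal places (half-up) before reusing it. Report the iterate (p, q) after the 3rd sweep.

Iteration 1:
  p = (-12 - (-3)·1.000) / (7) = -1.286
  q = (7 - (4)·-1.286) / (5) = 2.429
Iteration 2:
  p = (-12 - (-3)·2.429) / (7) = -0.673
  q = (7 - (4)·-0.673) / (5) = 1.938
Iteration 3:
  p = (-12 - (-3)·1.938) / (7) = -0.884
  q = (7 - (4)·-0.884) / (5) = 2.107

(-0.884, 2.107)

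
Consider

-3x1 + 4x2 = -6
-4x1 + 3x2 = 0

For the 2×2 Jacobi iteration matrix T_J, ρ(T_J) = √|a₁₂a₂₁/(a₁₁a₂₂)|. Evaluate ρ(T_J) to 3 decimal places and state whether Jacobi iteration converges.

1.333

a₁₂a₂₁/(a₁₁a₂₂) = (4)·(-4) / ((-3)·(3)) = 1.777778
ρ = √|1.777778| = √1.777778 = 1.333
ρ > 1, so Jacobi diverges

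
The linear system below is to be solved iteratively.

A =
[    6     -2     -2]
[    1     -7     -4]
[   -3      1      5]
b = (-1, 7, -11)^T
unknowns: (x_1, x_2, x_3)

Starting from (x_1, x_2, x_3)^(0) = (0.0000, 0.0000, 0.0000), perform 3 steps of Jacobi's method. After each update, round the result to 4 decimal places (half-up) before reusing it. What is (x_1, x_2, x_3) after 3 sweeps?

(-0.7889, 0.0238, -2.9866)

Iteration 1:
  x_1 = (-1 - (-2)·0.0000 - (-2)·0.0000) / (6) = -0.1667
  x_2 = (7 - (1)·0.0000 - (-4)·0.0000) / (-7) = -1.0000
  x_3 = (-11 - (-3)·0.0000 - (1)·0.0000) / (5) = -2.2000
Iteration 2:
  x_1 = (-1 - (-2)·-1.0000 - (-2)·-2.2000) / (6) = -1.2333
  x_2 = (7 - (1)·-0.1667 - (-4)·-2.2000) / (-7) = 0.2333
  x_3 = (-11 - (-3)·-0.1667 - (1)·-1.0000) / (5) = -2.1000
Iteration 3:
  x_1 = (-1 - (-2)·0.2333 - (-2)·-2.1000) / (6) = -0.7889
  x_2 = (7 - (1)·-1.2333 - (-4)·-2.1000) / (-7) = 0.0238
  x_3 = (-11 - (-3)·-1.2333 - (1)·0.2333) / (5) = -2.9866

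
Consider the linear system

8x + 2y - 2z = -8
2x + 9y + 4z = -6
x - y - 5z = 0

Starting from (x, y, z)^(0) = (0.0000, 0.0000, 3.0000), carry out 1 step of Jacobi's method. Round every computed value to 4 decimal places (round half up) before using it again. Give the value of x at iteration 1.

Iteration 1:
  x = (-8 - (2)·0.0000 - (-2)·3.0000) / (8) = -0.2500
  y = (-6 - (2)·0.0000 - (4)·3.0000) / (9) = -2.0000
  z = (0 - (1)·0.0000 - (-1)·0.0000) / (-5) = 0.0000

-0.2500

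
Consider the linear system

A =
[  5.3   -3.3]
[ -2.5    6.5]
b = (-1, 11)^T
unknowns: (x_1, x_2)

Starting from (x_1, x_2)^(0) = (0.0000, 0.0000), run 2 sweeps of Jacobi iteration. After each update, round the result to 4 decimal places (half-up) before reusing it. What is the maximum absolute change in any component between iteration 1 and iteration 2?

Iteration 1:
  x_1 = (-1 - (-3.3)·0.0000) / (5.3) = -0.1887
  x_2 = (11 - (-2.5)·0.0000) / (6.5) = 1.6923
Iteration 2:
  x_1 = (-1 - (-3.3)·1.6923) / (5.3) = 0.8650
  x_2 = (11 - (-2.5)·-0.1887) / (6.5) = 1.6197
Change: (1.0537, -0.0726) → max |·| = 1.0537

1.0537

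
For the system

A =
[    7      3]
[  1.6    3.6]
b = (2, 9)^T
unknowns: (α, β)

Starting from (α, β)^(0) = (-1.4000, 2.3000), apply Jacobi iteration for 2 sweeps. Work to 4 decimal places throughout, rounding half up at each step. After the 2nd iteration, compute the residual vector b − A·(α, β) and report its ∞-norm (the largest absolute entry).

Iteration 1:
  α = (2 - (3)·2.3000) / (7) = -0.7000
  β = (9 - (1.6)·-1.4000) / (3.6) = 3.1222
Iteration 2:
  α = (2 - (3)·3.1222) / (7) = -1.0524
  β = (9 - (1.6)·-0.7000) / (3.6) = 2.8111
Residual b − A·x = (0.9335, 0.5639); ∞-norm = 0.9335

0.9335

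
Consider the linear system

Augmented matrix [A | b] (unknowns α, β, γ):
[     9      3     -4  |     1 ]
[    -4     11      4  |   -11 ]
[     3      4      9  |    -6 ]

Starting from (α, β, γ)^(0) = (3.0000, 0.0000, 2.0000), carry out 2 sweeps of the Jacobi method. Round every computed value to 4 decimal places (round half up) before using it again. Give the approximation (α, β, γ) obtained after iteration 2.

(-0.4175, -0.0303, -0.7172)

Iteration 1:
  α = (1 - (3)·0.0000 - (-4)·2.0000) / (9) = 1.0000
  β = (-11 - (-4)·3.0000 - (4)·2.0000) / (11) = -0.6364
  γ = (-6 - (3)·3.0000 - (4)·0.0000) / (9) = -1.6667
Iteration 2:
  α = (1 - (3)·-0.6364 - (-4)·-1.6667) / (9) = -0.4175
  β = (-11 - (-4)·1.0000 - (4)·-1.6667) / (11) = -0.0303
  γ = (-6 - (3)·1.0000 - (4)·-0.6364) / (9) = -0.7172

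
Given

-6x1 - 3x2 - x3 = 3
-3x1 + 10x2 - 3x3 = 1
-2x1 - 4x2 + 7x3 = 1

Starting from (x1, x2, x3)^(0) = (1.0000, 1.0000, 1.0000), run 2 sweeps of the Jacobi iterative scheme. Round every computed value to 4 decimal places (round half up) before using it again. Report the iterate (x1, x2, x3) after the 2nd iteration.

(-1.0167, 0.0500, 0.2095)

Iteration 1:
  x1 = (3 - (-3)·1.0000 - (-1)·1.0000) / (-6) = -1.1667
  x2 = (1 - (-3)·1.0000 - (-3)·1.0000) / (10) = 0.7000
  x3 = (1 - (-2)·1.0000 - (-4)·1.0000) / (7) = 1.0000
Iteration 2:
  x1 = (3 - (-3)·0.7000 - (-1)·1.0000) / (-6) = -1.0167
  x2 = (1 - (-3)·-1.1667 - (-3)·1.0000) / (10) = 0.0500
  x3 = (1 - (-2)·-1.1667 - (-4)·0.7000) / (7) = 0.2095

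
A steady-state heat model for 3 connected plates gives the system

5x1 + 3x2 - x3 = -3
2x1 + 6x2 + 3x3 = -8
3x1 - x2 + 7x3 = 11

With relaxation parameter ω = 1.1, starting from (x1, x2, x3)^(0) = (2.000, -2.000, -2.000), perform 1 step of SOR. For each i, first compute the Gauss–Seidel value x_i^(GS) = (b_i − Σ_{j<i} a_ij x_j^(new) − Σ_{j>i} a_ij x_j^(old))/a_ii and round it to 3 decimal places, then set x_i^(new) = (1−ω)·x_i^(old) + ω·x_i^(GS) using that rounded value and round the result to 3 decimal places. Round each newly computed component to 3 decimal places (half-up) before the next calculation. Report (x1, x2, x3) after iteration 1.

Iteration 1:
  x1: GS value = (-3 - (3)·-2.000 - (-1)·-2.000) / (5) = 0.200;  x1 ← (1−ω)·2.000 + ω·0.200 = 0.020
  x2: GS value = (-8 - (2)·0.020 - (3)·-2.000) / (6) = -0.340;  x2 ← (1−ω)·-2.000 + ω·-0.340 = -0.174
  x3: GS value = (11 - (3)·0.020 - (-1)·-0.174) / (7) = 1.538;  x3 ← (1−ω)·-2.000 + ω·1.538 = 1.892

(0.020, -0.174, 1.892)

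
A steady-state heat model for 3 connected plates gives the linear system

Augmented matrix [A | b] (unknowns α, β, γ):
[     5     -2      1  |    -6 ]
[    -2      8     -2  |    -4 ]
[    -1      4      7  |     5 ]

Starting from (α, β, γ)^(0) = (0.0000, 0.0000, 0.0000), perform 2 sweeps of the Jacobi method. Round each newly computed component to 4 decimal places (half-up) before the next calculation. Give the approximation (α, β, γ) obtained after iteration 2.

(-1.5429, -0.6214, 0.8286)

Iteration 1:
  α = (-6 - (-2)·0.0000 - (1)·0.0000) / (5) = -1.2000
  β = (-4 - (-2)·0.0000 - (-2)·0.0000) / (8) = -0.5000
  γ = (5 - (-1)·0.0000 - (4)·0.0000) / (7) = 0.7143
Iteration 2:
  α = (-6 - (-2)·-0.5000 - (1)·0.7143) / (5) = -1.5429
  β = (-4 - (-2)·-1.2000 - (-2)·0.7143) / (8) = -0.6214
  γ = (5 - (-1)·-1.2000 - (4)·-0.5000) / (7) = 0.8286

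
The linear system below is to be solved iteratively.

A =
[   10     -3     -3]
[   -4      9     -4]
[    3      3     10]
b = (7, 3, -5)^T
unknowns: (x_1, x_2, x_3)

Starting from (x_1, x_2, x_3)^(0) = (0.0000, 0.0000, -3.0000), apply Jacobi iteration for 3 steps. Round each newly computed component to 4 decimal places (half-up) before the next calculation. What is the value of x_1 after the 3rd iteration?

Iteration 1:
  x_1 = (7 - (-3)·0.0000 - (-3)·-3.0000) / (10) = -0.2000
  x_2 = (3 - (-4)·0.0000 - (-4)·-3.0000) / (9) = -1.0000
  x_3 = (-5 - (3)·0.0000 - (3)·0.0000) / (10) = -0.5000
Iteration 2:
  x_1 = (7 - (-3)·-1.0000 - (-3)·-0.5000) / (10) = 0.2500
  x_2 = (3 - (-4)·-0.2000 - (-4)·-0.5000) / (9) = 0.0222
  x_3 = (-5 - (3)·-0.2000 - (3)·-1.0000) / (10) = -0.1400
Iteration 3:
  x_1 = (7 - (-3)·0.0222 - (-3)·-0.1400) / (10) = 0.6647
  x_2 = (3 - (-4)·0.2500 - (-4)·-0.1400) / (9) = 0.3822
  x_3 = (-5 - (3)·0.2500 - (3)·0.0222) / (10) = -0.5817

0.6647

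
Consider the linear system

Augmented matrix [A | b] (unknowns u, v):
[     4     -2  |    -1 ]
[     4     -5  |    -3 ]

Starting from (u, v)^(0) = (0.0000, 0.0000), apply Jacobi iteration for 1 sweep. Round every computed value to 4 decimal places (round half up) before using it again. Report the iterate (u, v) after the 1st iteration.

Iteration 1:
  u = (-1 - (-2)·0.0000) / (4) = -0.2500
  v = (-3 - (4)·0.0000) / (-5) = 0.6000

(-0.2500, 0.6000)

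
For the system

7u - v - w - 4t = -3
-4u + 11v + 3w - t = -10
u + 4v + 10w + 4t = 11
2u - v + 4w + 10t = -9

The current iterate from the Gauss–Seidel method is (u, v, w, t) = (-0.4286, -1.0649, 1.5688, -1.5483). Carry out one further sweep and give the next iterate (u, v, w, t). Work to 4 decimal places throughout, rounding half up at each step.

One sweep:
  u = (-3 - (-1)·-1.0649 - (-1)·1.5688 - (-4)·-1.5483) / (7) = -1.2413
  v = (-10 - (-4)·-1.2413 - (3)·1.5688 - (-1)·-1.5483) / (11) = -1.9291
  w = (11 - (1)·-1.2413 - (4)·-1.9291 - (4)·-1.5483) / (10) = 2.6151
  t = (-9 - (2)·-1.2413 - (-1)·-1.9291 - (4)·2.6151) / (10) = -1.8907

(-1.2413, -1.9291, 2.6151, -1.8907)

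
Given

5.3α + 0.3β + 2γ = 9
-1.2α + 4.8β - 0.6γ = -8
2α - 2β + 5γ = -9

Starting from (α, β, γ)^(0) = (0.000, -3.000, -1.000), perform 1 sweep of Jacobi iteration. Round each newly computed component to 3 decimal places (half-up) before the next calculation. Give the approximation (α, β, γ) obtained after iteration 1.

(2.245, -1.792, -3.000)

Iteration 1:
  α = (9 - (0.3)·-3.000 - (2)·-1.000) / (5.3) = 2.245
  β = (-8 - (-1.2)·0.000 - (-0.6)·-1.000) / (4.8) = -1.792
  γ = (-9 - (2)·0.000 - (-2)·-3.000) / (5) = -3.000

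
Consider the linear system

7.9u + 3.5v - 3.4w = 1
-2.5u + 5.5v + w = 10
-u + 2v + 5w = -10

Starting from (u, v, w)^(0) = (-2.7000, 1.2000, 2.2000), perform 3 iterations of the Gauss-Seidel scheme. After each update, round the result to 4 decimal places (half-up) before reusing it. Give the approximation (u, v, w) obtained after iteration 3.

Iteration 1:
  u = (1 - (3.5)·1.2000 - (-3.4)·2.2000) / (7.9) = 0.5418
  v = (10 - (-2.5)·0.5418 - (1)·2.2000) / (5.5) = 1.6645
  w = (-10 - (-1)·0.5418 - (2)·1.6645) / (5) = -2.5574
Iteration 2:
  u = (1 - (3.5)·1.6645 - (-3.4)·-2.5574) / (7.9) = -1.7115
  v = (10 - (-2.5)·-1.7115 - (1)·-2.5574) / (5.5) = 1.5052
  w = (-10 - (-1)·-1.7115 - (2)·1.5052) / (5) = -2.9444
Iteration 3:
  u = (1 - (3.5)·1.5052 - (-3.4)·-2.9444) / (7.9) = -1.8075
  v = (10 - (-2.5)·-1.8075 - (1)·-2.9444) / (5.5) = 1.5319
  w = (-10 - (-1)·-1.8075 - (2)·1.5319) / (5) = -2.9743

(-1.8075, 1.5319, -2.9743)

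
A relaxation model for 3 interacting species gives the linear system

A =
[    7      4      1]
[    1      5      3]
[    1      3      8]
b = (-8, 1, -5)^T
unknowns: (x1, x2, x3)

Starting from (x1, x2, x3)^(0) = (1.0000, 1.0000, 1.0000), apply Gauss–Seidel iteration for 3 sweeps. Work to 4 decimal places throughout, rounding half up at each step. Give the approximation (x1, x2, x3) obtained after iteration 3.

(-1.4060, 0.9206, -0.7945)

Iteration 1:
  x1 = (-8 - (4)·1.0000 - (1)·1.0000) / (7) = -1.8571
  x2 = (1 - (1)·-1.8571 - (3)·1.0000) / (5) = -0.0286
  x3 = (-5 - (1)·-1.8571 - (3)·-0.0286) / (8) = -0.3821
Iteration 2:
  x1 = (-8 - (4)·-0.0286 - (1)·-0.3821) / (7) = -1.0719
  x2 = (1 - (1)·-1.0719 - (3)·-0.3821) / (5) = 0.6436
  x3 = (-5 - (1)·-1.0719 - (3)·0.6436) / (8) = -0.7324
Iteration 3:
  x1 = (-8 - (4)·0.6436 - (1)·-0.7324) / (7) = -1.4060
  x2 = (1 - (1)·-1.4060 - (3)·-0.7324) / (5) = 0.9206
  x3 = (-5 - (1)·-1.4060 - (3)·0.9206) / (8) = -0.7945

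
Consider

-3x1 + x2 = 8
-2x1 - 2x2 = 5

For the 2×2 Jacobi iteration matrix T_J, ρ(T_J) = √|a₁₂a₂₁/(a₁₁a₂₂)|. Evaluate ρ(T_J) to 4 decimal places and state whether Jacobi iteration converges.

0.5774

a₁₂a₂₁/(a₁₁a₂₂) = (1)·(-2) / ((-3)·(-2)) = -0.333333
ρ = √|-0.333333| = √0.333333 = 0.5774
ρ < 1, so Jacobi converges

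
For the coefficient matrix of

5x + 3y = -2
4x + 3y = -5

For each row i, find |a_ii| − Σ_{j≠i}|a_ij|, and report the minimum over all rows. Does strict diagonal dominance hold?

row 1: |5| − (3) = 2
row 2: |3| − (4) = -1
minimum over rows = -1 → not strictly diagonally dominant

-1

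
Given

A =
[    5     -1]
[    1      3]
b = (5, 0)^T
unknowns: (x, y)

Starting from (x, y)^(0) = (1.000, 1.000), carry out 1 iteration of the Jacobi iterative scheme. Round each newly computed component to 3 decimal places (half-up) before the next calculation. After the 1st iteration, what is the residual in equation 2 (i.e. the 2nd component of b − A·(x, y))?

-0.201

Iteration 1:
  x = (5 - (-1)·1.000) / (5) = 1.200
  y = (0 - (1)·1.000) / (3) = -0.333
Residual b − A·x = (-1.333, -0.201)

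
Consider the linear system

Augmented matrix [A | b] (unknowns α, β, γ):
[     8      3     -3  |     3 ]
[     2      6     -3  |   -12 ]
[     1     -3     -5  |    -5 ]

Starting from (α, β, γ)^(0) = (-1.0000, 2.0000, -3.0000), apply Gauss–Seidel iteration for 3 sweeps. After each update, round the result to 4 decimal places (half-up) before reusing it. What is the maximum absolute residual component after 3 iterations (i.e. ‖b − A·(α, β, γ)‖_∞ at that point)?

1.0679

Iteration 1:
  α = (3 - (3)·2.0000 - (-3)·-3.0000) / (8) = -1.5000
  β = (-12 - (2)·-1.5000 - (-3)·-3.0000) / (6) = -3.0000
  γ = (-5 - (1)·-1.5000 - (-3)·-3.0000) / (-5) = 2.5000
Iteration 2:
  α = (3 - (3)·-3.0000 - (-3)·2.5000) / (8) = 2.4375
  β = (-12 - (2)·2.4375 - (-3)·2.5000) / (6) = -1.5625
  γ = (-5 - (1)·2.4375 - (-3)·-1.5625) / (-5) = 2.4250
Iteration 3:
  α = (3 - (3)·-1.5625 - (-3)·2.4250) / (8) = 1.8703
  β = (-12 - (2)·1.8703 - (-3)·2.4250) / (6) = -1.4109
  γ = (-5 - (1)·1.8703 - (-3)·-1.4109) / (-5) = 2.2206
Residual b − A·x = (-1.0679, -0.6134, 0.0000); ∞-norm = 1.0679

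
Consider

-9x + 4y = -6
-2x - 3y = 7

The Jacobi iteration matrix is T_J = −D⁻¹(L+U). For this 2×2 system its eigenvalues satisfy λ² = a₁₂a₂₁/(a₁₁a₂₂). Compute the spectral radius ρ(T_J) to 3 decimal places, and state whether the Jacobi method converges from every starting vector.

0.544

a₁₂a₂₁/(a₁₁a₂₂) = (4)·(-2) / ((-9)·(-3)) = -0.296296
ρ = √|-0.296296| = √0.296296 = 0.544
ρ < 1, so Jacobi converges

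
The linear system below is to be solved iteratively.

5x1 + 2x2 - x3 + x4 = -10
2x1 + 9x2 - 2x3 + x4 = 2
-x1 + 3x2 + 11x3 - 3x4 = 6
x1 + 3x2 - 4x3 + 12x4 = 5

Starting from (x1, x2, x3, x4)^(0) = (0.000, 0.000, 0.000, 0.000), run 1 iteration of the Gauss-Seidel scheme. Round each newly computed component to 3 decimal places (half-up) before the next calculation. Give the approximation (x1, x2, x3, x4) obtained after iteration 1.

(-2.000, 0.667, 0.182, 0.477)

Iteration 1:
  x1 = (-10 - (2)·0.000 - (-1)·0.000 - (1)·0.000) / (5) = -2.000
  x2 = (2 - (2)·-2.000 - (-2)·0.000 - (1)·0.000) / (9) = 0.667
  x3 = (6 - (-1)·-2.000 - (3)·0.667 - (-3)·0.000) / (11) = 0.182
  x4 = (5 - (1)·-2.000 - (3)·0.667 - (-4)·0.182) / (12) = 0.477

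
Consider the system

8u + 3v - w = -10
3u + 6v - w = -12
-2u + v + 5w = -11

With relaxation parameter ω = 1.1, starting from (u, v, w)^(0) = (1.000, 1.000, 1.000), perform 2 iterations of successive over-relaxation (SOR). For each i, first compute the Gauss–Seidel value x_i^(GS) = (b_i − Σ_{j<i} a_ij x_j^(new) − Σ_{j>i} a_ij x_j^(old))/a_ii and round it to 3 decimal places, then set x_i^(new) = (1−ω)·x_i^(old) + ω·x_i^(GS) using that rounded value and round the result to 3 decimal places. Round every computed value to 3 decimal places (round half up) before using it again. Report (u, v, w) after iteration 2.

(-1.142, -2.013, -2.176)

Iteration 1:
  u: GS value = (-10 - (3)·1.000 - (-1)·1.000) / (8) = -1.500;  u ← (1−ω)·1.000 + ω·-1.500 = -1.750
  v: GS value = (-12 - (3)·-1.750 - (-1)·1.000) / (6) = -0.958;  v ← (1−ω)·1.000 + ω·-0.958 = -1.154
  w: GS value = (-11 - (-2)·-1.750 - (1)·-1.154) / (5) = -2.669;  w ← (1−ω)·1.000 + ω·-2.669 = -3.036
Iteration 2:
  u: GS value = (-10 - (3)·-1.154 - (-1)·-3.036) / (8) = -1.197;  u ← (1−ω)·-1.750 + ω·-1.197 = -1.142
  v: GS value = (-12 - (3)·-1.142 - (-1)·-3.036) / (6) = -1.935;  v ← (1−ω)·-1.154 + ω·-1.935 = -2.013
  w: GS value = (-11 - (-2)·-1.142 - (1)·-2.013) / (5) = -2.254;  w ← (1−ω)·-3.036 + ω·-2.254 = -2.176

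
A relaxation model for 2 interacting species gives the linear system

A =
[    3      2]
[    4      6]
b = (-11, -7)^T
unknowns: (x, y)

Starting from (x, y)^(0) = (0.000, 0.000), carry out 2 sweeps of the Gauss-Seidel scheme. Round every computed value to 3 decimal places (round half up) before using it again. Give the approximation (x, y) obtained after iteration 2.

Iteration 1:
  x = (-11 - (2)·0.000) / (3) = -3.667
  y = (-7 - (4)·-3.667) / (6) = 1.278
Iteration 2:
  x = (-11 - (2)·1.278) / (3) = -4.519
  y = (-7 - (4)·-4.519) / (6) = 1.846

(-4.519, 1.846)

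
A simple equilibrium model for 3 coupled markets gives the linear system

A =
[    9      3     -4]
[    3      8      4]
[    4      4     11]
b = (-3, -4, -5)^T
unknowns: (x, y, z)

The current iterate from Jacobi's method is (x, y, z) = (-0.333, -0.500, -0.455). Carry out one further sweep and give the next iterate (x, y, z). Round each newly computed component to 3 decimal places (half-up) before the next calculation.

One sweep:
  x = (-3 - (3)·-0.500 - (-4)·-0.455) / (9) = -0.369
  y = (-4 - (3)·-0.333 - (4)·-0.455) / (8) = -0.148
  z = (-5 - (4)·-0.333 - (4)·-0.500) / (11) = -0.152

(-0.369, -0.148, -0.152)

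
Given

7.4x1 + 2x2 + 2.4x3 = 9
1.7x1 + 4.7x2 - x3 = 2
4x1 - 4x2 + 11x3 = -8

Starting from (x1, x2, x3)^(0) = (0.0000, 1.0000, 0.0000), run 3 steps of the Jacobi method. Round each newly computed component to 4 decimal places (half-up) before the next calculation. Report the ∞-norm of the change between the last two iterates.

0.2927

Iteration 1:
  x1 = (9 - (2)·1.0000 - (2.4)·0.0000) / (7.4) = 0.9459
  x2 = (2 - (1.7)·0.0000 - (-1)·0.0000) / (4.7) = 0.4255
  x3 = (-8 - (4)·0.0000 - (-4)·1.0000) / (11) = -0.3636
Iteration 2:
  x1 = (9 - (2)·0.4255 - (2.4)·-0.3636) / (7.4) = 1.2191
  x2 = (2 - (1.7)·0.9459 - (-1)·-0.3636) / (4.7) = 0.0060
  x3 = (-8 - (4)·0.9459 - (-4)·0.4255) / (11) = -0.9165
Iteration 3:
  x1 = (9 - (2)·0.0060 - (2.4)·-0.9165) / (7.4) = 1.5118
  x2 = (2 - (1.7)·1.2191 - (-1)·-0.9165) / (4.7) = -0.2104
  x3 = (-8 - (4)·1.2191 - (-4)·0.0060) / (11) = -1.1684
Change: (0.2927, -0.2164, -0.2519) → max |·| = 0.2927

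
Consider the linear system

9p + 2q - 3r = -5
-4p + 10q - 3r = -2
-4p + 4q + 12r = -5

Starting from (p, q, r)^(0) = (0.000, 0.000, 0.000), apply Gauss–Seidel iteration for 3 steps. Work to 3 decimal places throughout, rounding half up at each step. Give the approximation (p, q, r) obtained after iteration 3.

Iteration 1:
  p = (-5 - (2)·0.000 - (-3)·0.000) / (9) = -0.556
  q = (-2 - (-4)·-0.556 - (-3)·0.000) / (10) = -0.422
  r = (-5 - (-4)·-0.556 - (4)·-0.422) / (12) = -0.461
Iteration 2:
  p = (-5 - (2)·-0.422 - (-3)·-0.461) / (9) = -0.615
  q = (-2 - (-4)·-0.615 - (-3)·-0.461) / (10) = -0.584
  r = (-5 - (-4)·-0.615 - (4)·-0.584) / (12) = -0.427
Iteration 3:
  p = (-5 - (2)·-0.584 - (-3)·-0.427) / (9) = -0.568
  q = (-2 - (-4)·-0.568 - (-3)·-0.427) / (10) = -0.555
  r = (-5 - (-4)·-0.568 - (4)·-0.555) / (12) = -0.421

(-0.568, -0.555, -0.421)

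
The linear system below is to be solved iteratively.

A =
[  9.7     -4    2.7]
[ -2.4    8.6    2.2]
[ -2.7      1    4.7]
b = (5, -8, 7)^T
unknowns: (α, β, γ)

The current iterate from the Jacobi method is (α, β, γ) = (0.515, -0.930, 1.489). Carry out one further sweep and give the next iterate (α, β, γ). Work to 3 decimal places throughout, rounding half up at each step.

(-0.283, -1.167, 1.983)

One sweep:
  α = (5 - (-4)·-0.930 - (2.7)·1.489) / (9.7) = -0.283
  β = (-8 - (-2.4)·0.515 - (2.2)·1.489) / (8.6) = -1.167
  γ = (7 - (-2.7)·0.515 - (1)·-0.930) / (4.7) = 1.983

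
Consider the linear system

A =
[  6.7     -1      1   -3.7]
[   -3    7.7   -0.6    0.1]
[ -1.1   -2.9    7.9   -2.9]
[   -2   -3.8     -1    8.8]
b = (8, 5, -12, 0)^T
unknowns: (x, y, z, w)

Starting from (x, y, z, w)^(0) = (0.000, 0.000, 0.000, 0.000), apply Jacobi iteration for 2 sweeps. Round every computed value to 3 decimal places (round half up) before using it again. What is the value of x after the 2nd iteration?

Iteration 1:
  x = (8 - (-1)·0.000 - (1)·0.000 - (-3.7)·0.000) / (6.7) = 1.194
  y = (5 - (-3)·0.000 - (-0.6)·0.000 - (0.1)·0.000) / (7.7) = 0.649
  z = (-12 - (-1.1)·0.000 - (-2.9)·0.000 - (-2.9)·0.000) / (7.9) = -1.519
  w = (0 - (-2)·0.000 - (-3.8)·0.000 - (-1)·0.000) / (8.8) = 0.000
Iteration 2:
  x = (8 - (-1)·0.649 - (1)·-1.519 - (-3.7)·0.000) / (6.7) = 1.518
  y = (5 - (-3)·1.194 - (-0.6)·-1.519 - (0.1)·0.000) / (7.7) = 0.996
  z = (-12 - (-1.1)·1.194 - (-2.9)·0.649 - (-2.9)·0.000) / (7.9) = -1.114
  w = (0 - (-2)·1.194 - (-3.8)·0.649 - (-1)·-1.519) / (8.8) = 0.379

1.518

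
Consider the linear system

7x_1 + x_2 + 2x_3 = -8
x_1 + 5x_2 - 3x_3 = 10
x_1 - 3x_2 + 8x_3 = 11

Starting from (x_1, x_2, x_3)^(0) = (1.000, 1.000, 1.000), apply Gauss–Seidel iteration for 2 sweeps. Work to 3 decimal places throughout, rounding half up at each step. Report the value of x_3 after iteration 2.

Iteration 1:
  x_1 = (-8 - (1)·1.000 - (2)·1.000) / (7) = -1.571
  x_2 = (10 - (1)·-1.571 - (-3)·1.000) / (5) = 2.914
  x_3 = (11 - (1)·-1.571 - (-3)·2.914) / (8) = 2.664
Iteration 2:
  x_1 = (-8 - (1)·2.914 - (2)·2.664) / (7) = -2.320
  x_2 = (10 - (1)·-2.320 - (-3)·2.664) / (5) = 4.062
  x_3 = (11 - (1)·-2.320 - (-3)·4.062) / (8) = 3.188

3.188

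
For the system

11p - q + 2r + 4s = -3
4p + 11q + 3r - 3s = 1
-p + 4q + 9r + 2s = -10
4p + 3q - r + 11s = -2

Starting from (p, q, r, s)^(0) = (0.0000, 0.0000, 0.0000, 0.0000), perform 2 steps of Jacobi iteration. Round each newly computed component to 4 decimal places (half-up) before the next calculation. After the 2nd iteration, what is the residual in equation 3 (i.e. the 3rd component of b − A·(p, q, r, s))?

-1.0807

Iteration 1:
  p = (-3 - (-1)·0.0000 - (2)·0.0000 - (4)·0.0000) / (11) = -0.2727
  q = (1 - (4)·0.0000 - (3)·0.0000 - (-3)·0.0000) / (11) = 0.0909
  r = (-10 - (-1)·0.0000 - (4)·0.0000 - (2)·0.0000) / (9) = -1.1111
  s = (-2 - (4)·0.0000 - (3)·0.0000 - (-1)·0.0000) / (11) = -0.1818
Iteration 2:
  p = (-3 - (-1)·0.0909 - (2)·-1.1111 - (4)·-0.1818) / (11) = 0.0037
  q = (1 - (4)·-0.2727 - (3)·-1.1111 - (-3)·-0.1818) / (11) = 0.4435
  r = (-10 - (-1)·-0.2727 - (4)·0.0909 - (2)·-0.1818) / (9) = -1.1414
  s = (-2 - (4)·-0.2727 - (3)·0.0909 - (-1)·-1.1111) / (11) = -0.2085
Residual b − A·x = (0.5196, -1.0946, -1.0807, -2.1932)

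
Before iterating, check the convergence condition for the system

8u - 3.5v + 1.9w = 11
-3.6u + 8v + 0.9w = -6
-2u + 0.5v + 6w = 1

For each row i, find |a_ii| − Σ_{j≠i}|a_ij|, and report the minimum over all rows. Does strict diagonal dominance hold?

2.6

row 1: |8| − (3.5+1.9) = 2.6
row 2: |8| − (3.6+0.9) = 3.5
row 3: |6| − (2+0.5) = 3.5
minimum over rows = 2.6 → strictly diagonally dominant (convergence guaranteed)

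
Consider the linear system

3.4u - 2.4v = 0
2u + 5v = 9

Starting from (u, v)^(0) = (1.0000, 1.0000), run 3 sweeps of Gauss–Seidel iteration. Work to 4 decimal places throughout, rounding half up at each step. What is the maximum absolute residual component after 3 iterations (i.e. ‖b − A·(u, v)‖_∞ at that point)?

Iteration 1:
  u = (0 - (-2.4)·1.0000) / (3.4) = 0.7059
  v = (9 - (2)·0.7059) / (5) = 1.5176
Iteration 2:
  u = (0 - (-2.4)·1.5176) / (3.4) = 1.0712
  v = (9 - (2)·1.0712) / (5) = 1.3715
Iteration 3:
  u = (0 - (-2.4)·1.3715) / (3.4) = 0.9681
  v = (9 - (2)·0.9681) / (5) = 1.4128
Residual b − A·x = (0.0992, -0.0002); ∞-norm = 0.0992

0.0992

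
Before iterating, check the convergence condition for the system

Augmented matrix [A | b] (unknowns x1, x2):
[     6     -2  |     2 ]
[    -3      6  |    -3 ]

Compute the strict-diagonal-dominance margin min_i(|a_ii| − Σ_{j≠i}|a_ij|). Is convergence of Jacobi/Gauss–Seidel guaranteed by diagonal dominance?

3

row 1: |6| − (2) = 4
row 2: |6| − (3) = 3
minimum over rows = 3 → strictly diagonally dominant (convergence guaranteed)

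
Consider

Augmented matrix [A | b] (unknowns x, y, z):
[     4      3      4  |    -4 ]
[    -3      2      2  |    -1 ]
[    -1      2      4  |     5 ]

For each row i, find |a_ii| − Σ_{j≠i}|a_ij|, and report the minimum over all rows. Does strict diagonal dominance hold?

row 1: |4| − (3+4) = -3
row 2: |2| − (3+2) = -3
row 3: |4| − (1+2) = 1
minimum over rows = -3 → not strictly diagonally dominant

-3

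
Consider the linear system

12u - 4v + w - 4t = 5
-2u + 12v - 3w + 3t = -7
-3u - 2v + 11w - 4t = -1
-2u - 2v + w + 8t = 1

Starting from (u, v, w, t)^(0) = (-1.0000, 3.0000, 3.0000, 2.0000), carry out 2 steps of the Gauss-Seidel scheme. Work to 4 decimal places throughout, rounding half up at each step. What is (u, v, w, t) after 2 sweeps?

(0.4581, -0.3329, 0.1317, 0.1398)

Iteration 1:
  u = (5 - (-4)·3.0000 - (1)·3.0000 - (-4)·2.0000) / (12) = 1.8333
  v = (-7 - (-2)·1.8333 - (-3)·3.0000 - (3)·2.0000) / (12) = -0.0278
  w = (-1 - (-3)·1.8333 - (-2)·-0.0278 - (-4)·2.0000) / (11) = 1.1313
  t = (1 - (-2)·1.8333 - (-2)·-0.0278 - (1)·1.1313) / (8) = 0.4350
Iteration 2:
  u = (5 - (-4)·-0.0278 - (1)·1.1313 - (-4)·0.4350) / (12) = 0.4581
  v = (-7 - (-2)·0.4581 - (-3)·1.1313 - (3)·0.4350) / (12) = -0.3329
  w = (-1 - (-3)·0.4581 - (-2)·-0.3329 - (-4)·0.4350) / (11) = 0.1317
  t = (1 - (-2)·0.4581 - (-2)·-0.3329 - (1)·0.1317) / (8) = 0.1398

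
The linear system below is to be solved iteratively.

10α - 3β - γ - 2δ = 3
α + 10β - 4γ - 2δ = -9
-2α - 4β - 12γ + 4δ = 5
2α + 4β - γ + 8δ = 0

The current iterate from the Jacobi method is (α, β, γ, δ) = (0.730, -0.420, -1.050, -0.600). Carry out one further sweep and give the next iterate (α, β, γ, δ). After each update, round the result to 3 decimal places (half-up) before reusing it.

One sweep:
  α = (3 - (-3)·-0.420 - (-1)·-1.050 - (-2)·-0.600) / (10) = -0.051
  β = (-9 - (1)·0.730 - (-4)·-1.050 - (-2)·-0.600) / (10) = -1.513
  γ = (5 - (-2)·0.730 - (-4)·-0.420 - (4)·-0.600) / (-12) = -0.598
  δ = (0 - (2)·0.730 - (4)·-0.420 - (-1)·-1.050) / (8) = -0.104

(-0.051, -1.513, -0.598, -0.104)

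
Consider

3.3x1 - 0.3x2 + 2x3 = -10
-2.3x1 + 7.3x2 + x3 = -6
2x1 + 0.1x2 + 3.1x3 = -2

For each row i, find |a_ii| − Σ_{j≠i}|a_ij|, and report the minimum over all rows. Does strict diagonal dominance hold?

1

row 1: |3.3| − (0.3+2) = 1
row 2: |7.3| − (2.3+1) = 4
row 3: |3.1| − (2+0.1) = 1
minimum over rows = 1 → strictly diagonally dominant (convergence guaranteed)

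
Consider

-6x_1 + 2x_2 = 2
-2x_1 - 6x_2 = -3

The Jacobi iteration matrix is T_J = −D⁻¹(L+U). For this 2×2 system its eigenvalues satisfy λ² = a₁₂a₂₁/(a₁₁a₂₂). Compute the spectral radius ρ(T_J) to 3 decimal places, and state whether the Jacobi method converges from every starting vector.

a₁₂a₂₁/(a₁₁a₂₂) = (2)·(-2) / ((-6)·(-6)) = -0.111111
ρ = √|-0.111111| = √0.111111 = 0.333
ρ < 1, so Jacobi converges

0.333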